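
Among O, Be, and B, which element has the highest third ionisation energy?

Be

The third ionization energy removes an electron from the +2 ion. For each element: O²⁺ still has 4 valence electrons; Be²⁺ is the bare [He] core; B²⁺ still has 1 valence electron.
Pulling an electron out of a noble-gas core costs far more than removing a remaining valence electron, so Be sits at the high end of IE_3.
Valence configurations: O²⁺ [He]2s²2p², B²⁺ [He]2s¹.
Tabulated IE_3 (kJ/mol): O 5300, Be 14849, B 3660.
Hence IE_3: B < O < Be.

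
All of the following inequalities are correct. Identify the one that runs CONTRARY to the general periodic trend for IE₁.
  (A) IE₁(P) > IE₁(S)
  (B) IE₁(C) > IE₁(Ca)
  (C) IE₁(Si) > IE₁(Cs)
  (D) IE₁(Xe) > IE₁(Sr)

(A)

The general trend: IE₁ increases across a period and decreases down a group.
(A) P (period 3, group 15) vs S (period 3, group 16): the stated order contradicts the simple trend.
(B) C (period 2, group 14) vs Ca (period 4, group 2): the stated order agrees with the simple trend.
(C) Si (period 3, group 14) vs Cs (period 6, group 1): the stated order agrees with the simple trend.
(D) Xe (period 5, group 18) vs Sr (period 5, group 2): the stated order agrees with the simple trend.
The exception is (A): S (3p⁴) ionizes more easily than half-filled P (3p³) because the paired 3p electron in S is pushed out by e⁻–e⁻ repulsion.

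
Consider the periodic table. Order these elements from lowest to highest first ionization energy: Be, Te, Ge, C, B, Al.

IE₁ increases left→right with effective nuclear charge and decreases top→bottom as the valence shell moves farther out.
Neither a single period nor a single group — weigh both effects.
Ge > Al: the two effects oppose for this pair; the across-period effect wins (762 vs 578 kJ/mol).
B > Ge: the two effects oppose for this pair; the down-group effect wins (801 vs 762 kJ/mol).
Te > B: period and group pull opposite ways; the across-period shift dominates (869 vs 801 kJ/mol).
Be > Te: period and group pull opposite ways; the down-group shift dominates (900 vs 869 kJ/mol).
C > Be: both are in period 2; the period trend gives C the larger value.
Note the exception: Be has a higher first ionization energy than B, contrary to the simple trend — removing B's lone 2p electron is easier than breaking Be's filled 2s².
Tabulated first ionization energy (kJ/mol): Be 900, B 801, C 1086, Al 578, Ge 762, Te 869.
So from lowest to highest: Al < Ge < B < Te < Be < C.

Al < Ge < B < Te < Be < C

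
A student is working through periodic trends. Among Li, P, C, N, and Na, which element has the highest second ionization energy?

IE_2 is the cost of taking one more electron from the +1 cation: Li⁺ is the bare [He] core; P⁺ still has 4 valence electrons; C⁺ still has 3 valence electrons; N⁺ still has 4 valence electrons; Na⁺ is the bare [Ne] core.
Pulling an electron out of a noble-gas core costs far more than removing a remaining valence electron, so Na and Li sit at the high end of IE_2.
Valence configurations: P⁺ [Ne]3s²3p², C⁺ [He]2s²2p¹, N⁺ [He]2s²2p².
Approximate IE_2 values (kJ/mol): Li 7298, P 1907, C 2353, N 2856, Na 4562.
Hence IE_2: P < C < N < Na < Li.

Li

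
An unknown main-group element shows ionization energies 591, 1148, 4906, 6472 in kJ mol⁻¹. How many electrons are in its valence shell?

2

Look for the largest jump between consecutive ionization energies: IE3/IE2 ≈ 4.3, far larger than any earlier ratio.
That jump marks the point where a core electron is being removed. So the atom has 2 valence electrons.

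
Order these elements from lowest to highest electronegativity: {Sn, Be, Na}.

Na < Be < Sn

Be is in period 2, group 2; Na is in period 3, group 1; Sn is in period 5, group 14.
Electronegativity increases across a period and decreases down a group, tracking effective nuclear charge and atomic size.
Here both period and group differ, so the two effects have to be weighed against each other.
Be > Na: both effects reinforce here, so Be is clearly the higher of the two.
Sn > Be: period and group pull opposite ways; the across-period shift dominates (1.96 vs 1.57).
For reference (Pauling): Be 1.57, Na 0.93, Sn 1.96.
So from lowest to highest: Na < Be < Sn.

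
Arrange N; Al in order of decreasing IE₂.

N, Al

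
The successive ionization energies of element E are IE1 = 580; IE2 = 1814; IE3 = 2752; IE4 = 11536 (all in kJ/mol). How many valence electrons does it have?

Look for the largest jump between consecutive ionization energies: IE4/IE3 ≈ 4.2, far larger than any earlier ratio.
That jump marks the point where a core electron is being removed. So the atom has 3 valence electrons.

3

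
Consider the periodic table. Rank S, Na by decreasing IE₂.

The second ionization energy removes an electron from the +1 ion. For each element: S⁺ still has 5 valence electrons; Na⁺ is the bare [Ne] core.
Core electrons are held far more tightly than valence electrons, so Na tops the IE_2 order.
The numbers (kJ/mol): S 2252, Na 4562.
Putting it together, IE_2: S < Na.

Na, S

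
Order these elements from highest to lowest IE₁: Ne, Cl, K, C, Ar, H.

Ne > Ar > H > Cl > C > K

H is in period 1, group 1; C is in period 2, group 14; Ne is in period 2, group 18; Cl is in period 3, group 17; Ar is in period 3, group 18; K is in period 4, group 1.
Across a period the outer electron is held more tightly (higher IE₁); down a group it sits in a higher shell, more shielded, and comes off more easily.
Neither a single period nor a single group — weigh both effects.
C > K: both effects reinforce here, so C is clearly the higher of the two.
Cl > C: period and group pull opposite ways; the across-period shift dominates (1251 vs 1086 kJ/mol).
H > Cl: the two effects oppose for this pair; the down-group effect wins (1312 vs 1251 kJ/mol).
Ar > H: period and group pull opposite ways; the across-period shift dominates (1521 vs 1312 kJ/mol).
Ne > Ar: Ne sits above Ar in group 18, so the down-group effect alone puts Ne higher.
For reference (kJ/mol): H 1312, C 1086, Ne 2081, Cl 1251, Ar 1521, K 419.
So from highest to lowest: Ne > Ar > H > Cl > C > K.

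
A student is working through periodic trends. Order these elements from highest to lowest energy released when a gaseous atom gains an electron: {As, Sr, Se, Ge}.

Se > Ge > As > Sr

Ge is in period 4, group 14; As is in period 4, group 15; Se is in period 4, group 16; Sr is in period 5, group 2.
EA tends to increase across a period and decrease down a group, though the pattern is less regular than for IE or radius.
Here both period and group differ, so the two effects have to be weighed against each other.
As > Sr: both effects reinforce here, so As is clearly the higher of the two.
Ge > As: this pair runs against the simple trend — see the exception note.
Se > Ge: both are in period 4; the period trend gives Se the larger value.
Note the exception: Ge has a higher electron affinity than As, contrary to the simple trend — adding an electron to As's half-filled 4p³ is unfavourable, so Ge (4p²) has the more exothermic EA.
Approximate values (kJ/mol): Ge 119, As 78, Se 195, Sr 5.
So from highest to lowest: Se > Ge > As > Sr.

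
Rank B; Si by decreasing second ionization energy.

B > Si

The second ionization energy removes an electron from the +1 ion. For each element: B⁺ still has 2 valence electrons; Si⁺ still has 3 valence electrons.
All are still removing valence electrons, so compare the +1 ions as you would atoms: IE_2 generally rises across a period (higher Z_eff) and falls down a group (larger shell), subject to the usual subshell exceptions.
Valence configurations: B⁺ [He]2s², Si⁺ [Ne]3s²3p¹.
Tabulated IE_2 (kJ/mol): B 2427, Si 1577.
Overall IE_2 order: Si < B.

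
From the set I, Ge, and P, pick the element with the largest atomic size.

I

P is in period 3, group 15; Ge is in period 4, group 14; I is in period 5, group 17.
Across a period the added protons contract the valence shell; down a group each new principal shell makes the atom larger.
These span different periods and groups, so the two trends combine.
Ge > P: both effects reinforce here, so Ge is clearly the larger of the two.
I > Ge: period and group pull opposite ways; the down-group shift dominates (133 vs 121 pm).
For reference (pm): P 111, Ge 121, I 133.
The largest atomic size among these belongs to I.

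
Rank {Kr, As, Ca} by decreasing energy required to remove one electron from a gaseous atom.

Kr > As > Ca

Ca is in period 4, group 2; As is in period 4, group 15; Kr is in period 4, group 18.
IE₁ increases left→right with effective nuclear charge and decreases top→bottom as the valence shell moves farther out.
All lie in period 4, so first ionization energy increases left to right.
So from highest to lowest: Kr > As > Ca.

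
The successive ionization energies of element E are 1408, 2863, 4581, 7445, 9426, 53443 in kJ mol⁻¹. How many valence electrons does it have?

Look for the largest jump between consecutive ionization energies: IE6/IE5 ≈ 5.7, far larger than any earlier ratio.
That jump marks the point where a core electron is being removed. So the atom has 5 valence electrons.

5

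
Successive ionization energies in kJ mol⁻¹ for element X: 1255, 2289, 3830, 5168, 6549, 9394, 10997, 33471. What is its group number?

Look for the largest jump between consecutive ionization energies: IE8/IE7 ≈ 3.0, far larger than any earlier ratio.
That jump marks the point where a core electron is being removed. So the atom has 7 valence electrons.
A main-group element with 7 valence electrons is in group 17.

Group 17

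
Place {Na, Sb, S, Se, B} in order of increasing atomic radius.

B, S, Se, Sb, Na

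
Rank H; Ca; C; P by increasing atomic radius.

Across a period the added protons contract the valence shell; down a group each new principal shell makes the atom larger.
Neither a single period nor a single group — weigh both effects.
C > H: period and group pull opposite ways; the down-group shift dominates (75 vs 32 pm).
P > C: period and group pull opposite ways; the down-group shift dominates (111 vs 75 pm).
Ca > P: both effects reinforce here, so Ca is clearly the larger of the two.
For reference (pm): H 32, C 75, P 111, Ca 171.
So from smallest to largest: H < C < P < Ca.

H < C < P < Ca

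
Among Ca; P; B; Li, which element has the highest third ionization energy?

Li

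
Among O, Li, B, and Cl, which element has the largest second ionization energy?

Li

IE_2 is the cost of taking one more electron from the +1 cation: O⁺ still has 5 valence electrons; Li⁺ is the bare [He] core; B⁺ still has 2 valence electrons; Cl⁺ still has 6 valence electrons.
Breaking into a closed-shell core is much more expensive than removing a leftover valence electron — Li has the largest IE_2 here.
Valence configurations: O⁺ [He]2s²2p³, B⁺ [He]2s², Cl⁺ [Ne]3s²3p⁴.
Approximate IE_2 values (kJ/mol): O 3388, Li 7298, B 2427, Cl 2298.
Overall IE_2 order: Cl < B < O < Li.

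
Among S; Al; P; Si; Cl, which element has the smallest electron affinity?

Al is in period 3, group 13; Si is in period 3, group 14; P is in period 3, group 15; S is in period 3, group 16; Cl is in period 3, group 17.
Adding an electron releases more energy for atoms nearer the top right (short of the noble gases).
All lie in period 3; the across-period trend (electron affinity increases left to right) applies, with the exception below.
Note the exception: Si has a higher electron affinity than P, contrary to the simple trend — adding an electron to P's half-filled 3p³ is unfavourable, so Si (3p²) has the more exothermic EA.
Tabulated electron affinity (kJ/mol): Al 42, Si 134, P 72, S 200, Cl 349.
The smallest electron affinity among these belongs to Al.

Al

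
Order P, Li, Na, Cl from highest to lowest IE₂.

Li > Na > Cl > P

After 1 electron has been removed, what remains? P⁺ still has 4 valence electrons; Li⁺ is the bare [He] core; Na⁺ is the bare [Ne] core; Cl⁺ still has 6 valence electrons.
Core electrons are held far more tightly than valence electrons, so Na and Li top the IE_2 order.
Valence configurations: P⁺ [Ne]3s²3p², Cl⁺ [Ne]3s²3p⁴.
Tabulated IE_2 (kJ/mol): P 1907, Li 7298, Na 4562, Cl 2298.
Hence IE_2: P < Cl < Na < Li.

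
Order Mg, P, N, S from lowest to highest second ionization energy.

Mg, P, S, N

Consider each +1 ion: Mg⁺ still has 1 valence electron; P⁺ still has 4 valence electrons; N⁺ still has 4 valence electrons; S⁺ still has 5 valence electrons.
All are still removing valence electrons, so compare the +1 ions as you would atoms: IE_2 generally rises across a period (higher Z_eff) and falls down a group (larger shell), subject to the usual subshell exceptions.
Valence configurations: Mg⁺ [Ne]3s¹, P⁺ [Ne]3s²3p², N⁺ [He]2s²2p², S⁺ [Ne]3s²3p³.
Approximate IE_2 values (kJ/mol): Mg 1451, P 1907, N 2856, S 2252.
Hence IE_2: Mg < P < S < N.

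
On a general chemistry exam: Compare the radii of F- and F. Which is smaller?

F

Forming F- adds 1 electron to F. More electron–electron repulsion in the same shell, with unchanged nuclear charge, lets the cloud expand.
An anion is larger than its parent atom: F- > F.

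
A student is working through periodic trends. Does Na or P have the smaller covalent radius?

Na is in period 3, group 1; P is in period 3, group 15.
Atomic radius shrinks across a period as nuclear charge pulls the same shell inward, and grows down a group as new shells are added.
All lie in period 3, so atomic radius increases right to left.
So P has the smaller covalent radius (P < Na).

P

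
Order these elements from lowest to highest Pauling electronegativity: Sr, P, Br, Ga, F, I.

Sr < Ga < P < I < Br < F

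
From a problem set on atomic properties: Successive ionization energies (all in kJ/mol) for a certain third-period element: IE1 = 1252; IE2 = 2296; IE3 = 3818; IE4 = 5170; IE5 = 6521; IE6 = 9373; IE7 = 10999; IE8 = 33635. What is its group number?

Look for the largest jump between consecutive ionization energies: IE8/IE7 ≈ 3.1, far larger than any earlier ratio.
That jump marks the point where a core electron is being removed. So the atom has 7 valence electrons.
A main-group element with 7 valence electrons is in group 17.

Group 17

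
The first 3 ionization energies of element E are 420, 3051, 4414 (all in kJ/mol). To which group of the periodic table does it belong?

Look for the largest jump between consecutive ionization energies: IE2/IE1 ≈ 7.3, far larger than any earlier ratio.
That jump marks the point where a core electron is being removed. So the atom has 1 valence electron.
A main-group element with 1 valence electron is in group 1.

Group 1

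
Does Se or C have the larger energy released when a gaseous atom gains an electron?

Se

C is in period 2, group 14; Se is in period 4, group 16.
EA tends to increase across a period and decrease down a group, though the pattern is less regular than for IE or radius.
These span different periods and groups, so the two trends combine.
Se > C: the two effects oppose for this pair; the across-period effect wins (195 vs 122 kJ/mol).
Tabulated electron affinity (kJ/mol): C 122, Se 195.
So Se has the larger energy released when a gaseous atom gains an electron (Se > C).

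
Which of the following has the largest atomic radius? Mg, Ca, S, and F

F is in period 2, group 17; Mg is in period 3, group 2; S is in period 3, group 16; Ca is in period 4, group 2.
Atomic radius shrinks across a period as nuclear charge pulls the same shell inward, and grows down a group as new shells are added.
Here both period and group differ, so the two effects have to be weighed against each other.
S > F: both effects reinforce here, so S is clearly the larger of the two.
Mg > S: Mg lies to the left of S in period 3, so the across-period effect alone puts Mg larger.
Ca > Mg: they share group 2; the group trend gives Ca the larger value.
For reference (pm): F 64, Mg 139, S 103, Ca 171.
The largest atomic radius among these belongs to Ca.

Ca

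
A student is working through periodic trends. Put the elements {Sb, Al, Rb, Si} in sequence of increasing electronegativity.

Rb < Al < Si < Sb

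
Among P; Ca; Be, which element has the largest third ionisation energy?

Be

Consider each +2 ion: P²⁺ still has 3 valence electrons; Ca²⁺ is the bare [Ar] core; Be²⁺ is the bare [He] core.
Pulling an electron out of a noble-gas core costs far more than removing a remaining valence electron, so Ca and Be sit at the high end of IE_3.
Approximate IE_3 values (kJ/mol): P 2914, Ca 4912, Be 14849.
Hence IE_3: P < Ca < Be.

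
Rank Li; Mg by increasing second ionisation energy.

Mg < Li

Consider each +1 ion: Li⁺ is the bare [He] core; Mg⁺ still has 1 valence electron.
Core electrons are held far more tightly than valence electrons, so Li tops the IE_2 order.
Approximate IE_2 values (kJ/mol): Li 7298, Mg 1451.
Overall IE_2 order: Mg < Li.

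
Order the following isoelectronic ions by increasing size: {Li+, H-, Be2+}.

All of these have 2 electrons, so size is governed by nuclear charge alone: the more protons, the stronger the pull on the same electron cloud, and the smaller the ion.
Nuclear charges: Be2+ (Z=4), Li+ (Z=3), H- (Z=1).
Smallest to largest: Be2+ < Li+ < H-.

Be2+, Li+, H-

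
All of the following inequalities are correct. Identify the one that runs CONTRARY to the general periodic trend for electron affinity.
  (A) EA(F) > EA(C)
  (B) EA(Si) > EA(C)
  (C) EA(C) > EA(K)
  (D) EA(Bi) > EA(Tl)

(B)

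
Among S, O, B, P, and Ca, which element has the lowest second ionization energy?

Ca

IE_2 is the cost of taking one more electron from the +1 cation: S⁺ still has 5 valence electrons; O⁺ still has 5 valence electrons; B⁺ still has 2 valence electrons; P⁺ still has 4 valence electrons; Ca⁺ still has 1 valence electron.
All are still removing valence electrons, so compare the +1 ions as you would atoms: IE_2 generally rises across a period (higher Z_eff) and falls down a group (larger shell), subject to the usual subshell exceptions.
Valence configurations: S⁺ [Ne]3s²3p³, O⁺ [He]2s²2p³, B⁺ [He]2s², P⁺ [Ne]3s²3p², Ca⁺ [Ar]4s¹.
Tabulated IE_2 (kJ/mol): S 2252, O 3388, B 2427, P 1907, Ca 1145.
So the second ionization energies run Ca < P < S < B < O.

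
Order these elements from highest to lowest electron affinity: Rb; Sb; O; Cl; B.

B is in period 2, group 13; O is in period 2, group 16; Cl is in period 3, group 17; Rb is in period 5, group 1; Sb is in period 5, group 15.
Atoms with high Z_eff and room in the valence shell (especially the halogens) have the most exothermic electron affinities.
Here both period and group differ, so the two effects have to be weighed against each other.
Rb > B: this pair runs against the simple trend — see the exception note.
Sb > Rb: both are in period 5; the period trend gives Sb the larger value.
O > Sb: relative to Sb, both the across-period and down-group shifts push O's electron affinity up.
Cl > O: the two effects oppose for this pair; the across-period effect wins (349 vs 141 kJ/mol).
Note the exception: Rb has a higher electron affinity than B, contrary to the simple trend — B's ns²np¹ configuration gives only a small electron affinity — the sparsely filled np subshell binds an added electron weakly.
For reference (kJ/mol): B 27, O 141, Cl 349, Rb 47, Sb 103.
So from highest to lowest: Cl > O > Sb > Rb > B.

Cl > O > Sb > Rb > B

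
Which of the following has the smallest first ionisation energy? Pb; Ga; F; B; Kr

B is in period 2, group 13; F is in period 2, group 17; Ga is in period 4, group 13; Kr is in period 4, group 18; Pb is in period 6, group 14.
Removing the outermost electron gets harder across a period and easier down a group.
Neither a single period nor a single group — weigh both effects.
Pb > Ga: the two effects oppose for this pair; the across-period effect wins (716 vs 579 kJ/mol).
B > Pb: period and group pull opposite ways; the down-group shift dominates (801 vs 716 kJ/mol).
Kr > B: period and group pull opposite ways; the across-period shift dominates (1351 vs 801 kJ/mol).
F > Kr: period and group pull opposite ways; the down-group shift dominates (1681 vs 1351 kJ/mol).
Approximate values (kJ/mol): B 801, F 1681, Ga 579, Kr 1351, Pb 716.
The smallest first ionisation energy among these belongs to Ga.

Ga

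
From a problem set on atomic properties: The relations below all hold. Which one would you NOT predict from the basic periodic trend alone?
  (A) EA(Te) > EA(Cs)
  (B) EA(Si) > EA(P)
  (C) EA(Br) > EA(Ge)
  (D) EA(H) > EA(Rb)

The general trend: electron affinity increases across a period and decreases down a group.
(A) Te (period 5, group 16) vs Cs (period 6, group 1): the stated order agrees with the simple trend.
(B) Si (period 3, group 14) vs P (period 3, group 15): the stated order contradicts the simple trend.
(C) Br (period 4, group 17) vs Ge (period 4, group 14): the stated order agrees with the simple trend.
(D) H (period 1, group 1) vs Rb (period 5, group 1): the stated order agrees with the simple trend.
The exception is (B): adding an electron to P's half-filled 3p³ is unfavourable, so Si (3p²) has the more exothermic EA.

(B)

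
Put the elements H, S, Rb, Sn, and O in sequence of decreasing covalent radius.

Rb > Sn > S > O > H

Radius decreases left→right (rising Z_eff, same n) and increases top→bottom (higher n).
Neither a single period nor a single group — weigh both effects.
O > H: period and group pull opposite ways; the down-group shift dominates (63 vs 32 pm).
S > O: they share group 16; the group trend gives S the larger value.
Sn > S: relative to S, both the across-period and down-group shifts push Sn's atomic radius up.
Rb > Sn: Rb lies to the left of Sn in period 5, so the across-period effect alone puts Rb larger.
For reference (pm): H 32, O 63, S 103, Rb 210, Sn 140.
So from largest to smallest: Rb > Sn > S > O > H.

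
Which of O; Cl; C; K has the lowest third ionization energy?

Cl

IE_3 is the cost of taking one more electron from the +2 cation: O²⁺ still has 4 valence electrons; Cl²⁺ still has 5 valence electrons; C²⁺ still has 2 valence electrons; K²⁺ is already 1 electron into the core.
Usually core removal costs more than valence removal, but here the competition is close: a tightly held n=2 valence electron can cost more to remove than an n=3 core electron, so the actual values have to decide it.
Valence configurations: O²⁺ [He]2s²2p², Cl²⁺ [Ne]3s²3p³, C²⁺ [He]2s².
Approximate IE_3 values (kJ/mol): O 5300, Cl 3822, C 4620, K 4420.
Hence IE_3: Cl < K < C < O.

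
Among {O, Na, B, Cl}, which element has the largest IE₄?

B

The fourth ionization energy removes an electron from the +3 ion. For each element: O³⁺ still has 3 valence electrons; Na³⁺ is already 2 electrons into the core; B³⁺ is the bare [He] core; Cl³⁺ still has 4 valence electrons.
Breaking into a closed-shell core is much more expensive than removing a leftover valence electron — Na and B have the largest IE_4 here.
Valence configurations: O³⁺ [He]2s²2p¹, Cl³⁺ [Ne]3s²3p².
Approximate IE_4 values (kJ/mol): O 7469, Na 9543, B 25026, Cl 5159.
So the fourth ionization energies run Cl < O < Na < B.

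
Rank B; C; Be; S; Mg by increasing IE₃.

S, B, C, Mg, Be

The third ionization energy removes an electron from the +2 ion. For each element: B²⁺ still has 1 valence electron; C²⁺ still has 2 valence electrons; Be²⁺ is the bare [He] core; S²⁺ still has 4 valence electrons; Mg²⁺ is the bare [Ne] core.
Breaking into a closed-shell core is much more expensive than removing a leftover valence electron — Mg and Be have the largest IE_3 here.
Valence configurations: B²⁺ [He]2s¹, C²⁺ [He]2s², S²⁺ [Ne]3s²3p².
Approximate IE_3 values (kJ/mol): B 3660, C 4620, Be 14849, S 3357, Mg 7733.
Overall IE_3 order: S < B < C < Mg < Be.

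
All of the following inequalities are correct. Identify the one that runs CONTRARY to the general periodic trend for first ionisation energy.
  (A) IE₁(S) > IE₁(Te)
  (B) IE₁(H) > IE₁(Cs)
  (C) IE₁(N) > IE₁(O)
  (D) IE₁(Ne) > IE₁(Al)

(C)

The general trend: first ionisation energy increases across a period and decreases down a group.
(A) S (period 3, group 16) vs Te (period 5, group 16): the stated order agrees with the simple trend.
(B) H (period 1, group 1) vs Cs (period 6, group 1): the stated order agrees with the simple trend.
(C) N (period 2, group 15) vs O (period 2, group 16): the stated order contradicts the simple trend.
(D) Ne (period 2, group 18) vs Al (period 3, group 13): the stated order agrees with the simple trend.
The exception is (C): pairing an electron in O's 2p⁴ costs repulsion energy, so O ionizes more easily than half-filled N (2p³).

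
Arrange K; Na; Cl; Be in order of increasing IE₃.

Cl < K < Na < Be

IE_3 is the cost of taking one more electron from the +2 cation: K²⁺ is already 1 electron into the core; Na²⁺ is already 1 electron into the core; Cl²⁺ still has 5 valence electrons; Be²⁺ is the bare [He] core.
Breaking into a closed-shell core is much more expensive than removing a leftover valence electron — K, Na and Be have the largest IE_3 here.
Tabulated IE_3 (kJ/mol): K 4420, Na 6910, Cl 3822, Be 14849.
Overall IE_3 order: Cl < K < Na < Be.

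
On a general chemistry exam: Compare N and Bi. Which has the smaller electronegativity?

Bi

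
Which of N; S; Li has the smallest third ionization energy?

S

Consider each +2 ion: N²⁺ still has 3 valence electrons; S²⁺ still has 4 valence electrons; Li²⁺ is already 1 electron into the core.
Breaking into a closed-shell core is much more expensive than removing a leftover valence electron — Li has the largest IE_3 here.
Valence configurations: N²⁺ [He]2s²2p¹, S²⁺ [Ne]3s²3p².
Tabulated IE_3 (kJ/mol): N 4578, S 3357, Li 11815.
Hence IE_3: S < N < Li.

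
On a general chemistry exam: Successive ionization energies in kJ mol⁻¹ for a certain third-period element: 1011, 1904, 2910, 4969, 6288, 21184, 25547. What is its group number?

Group 15

Look for the largest jump between consecutive ionization energies: IE6/IE5 ≈ 3.4, far larger than any earlier ratio.
That jump marks the point where a core electron is being removed. So the atom has 5 valence electrons.
A main-group element with 5 valence electrons is in group 15.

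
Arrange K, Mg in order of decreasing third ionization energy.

Mg, K

The third ionization energy removes an electron from the +2 ion. For each element: K²⁺ is already 1 electron into the core; Mg²⁺ is the bare [Ne] core.
All of these are removing an electron from a noble-gas core or deeper; the smaller core (lower principal quantum number) is held far more tightly, and within a period the higher nuclear charge binds the same core more tightly.
Tabulated IE_3 (kJ/mol): K 4420, Mg 7733.
So the third ionization energies run K < Mg.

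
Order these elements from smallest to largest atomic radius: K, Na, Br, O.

O < Br < Na < K

O is in period 2, group 16; Na is in period 3, group 1; K is in period 4, group 1; Br is in period 4, group 17.
Moving right in a period, electrons are added to the same shell under a stronger nuclear pull, so atoms get smaller; moving down, a new shell is opened and atoms get larger.
Neither a single period nor a single group — weigh both effects.
Br > O: the two effects oppose for this pair; the down-group effect wins (114 vs 63 pm).
Na > Br: period and group pull opposite ways; the across-period shift dominates (155 vs 114 pm).
K > Na: K sits below Na in group 1, so the down-group effect alone puts K larger.
Tabulated atomic radius (pm): O 63, Na 155, K 196, Br 114.
So from smallest to largest: O < Br < Na < K.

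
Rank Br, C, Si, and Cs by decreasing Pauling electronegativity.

Br > C > Si > Cs

C is in period 2, group 14; Si is in period 3, group 14; Br is in period 4, group 17; Cs is in period 6, group 1.
Smaller atoms with higher effective nuclear charge are more electronegative.
Here both period and group differ, so the two effects have to be weighed against each other.
Si > Cs: both effects reinforce here, so Si is clearly the higher of the two.
C > Si: they share group 14; the group trend gives C the larger value.
Br > C: period and group pull opposite ways; the across-period shift dominates (2.96 vs 2.55).
Tabulated electronegativity (Pauling): C 2.55, Si 1.90, Br 2.96, Cs 0.79.
So from highest to lowest: Br > C > Si > Cs.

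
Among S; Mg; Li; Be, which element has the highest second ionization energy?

Li

Consider each +1 ion: S⁺ still has 5 valence electrons; Mg⁺ still has 1 valence electron; Li⁺ is the bare [He] core; Be⁺ still has 1 valence electron.
Core electrons are held far more tightly than valence electrons, so Li tops the IE_2 order.
Valence configurations: S⁺ [Ne]3s²3p³, Mg⁺ [Ne]3s¹, Be⁺ [He]2s¹.
Tabulated IE_2 (kJ/mol): S 2252, Mg 1451, Li 7298, Be 1757.
Hence IE_2: Mg < Be < S < Li.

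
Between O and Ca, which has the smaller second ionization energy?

Consider each +1 ion: O⁺ still has 5 valence electrons; Ca⁺ still has 1 valence electron.
All are still removing valence electrons, so compare the +1 ions as you would atoms: IE_2 generally rises across a period (higher Z_eff) and falls down a group (larger shell), subject to the usual subshell exceptions.
Valence configurations: O⁺ [He]2s²2p³, Ca⁺ [Ar]4s¹.
Tabulated IE_2 (kJ/mol): O 3388, Ca 1145.
Hence IE_2: Ca < O.

Ca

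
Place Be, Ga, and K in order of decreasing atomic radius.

Be is in period 2, group 2; K is in period 4, group 1; Ga is in period 4, group 13.
Across a period the added protons contract the valence shell; down a group each new principal shell makes the atom larger.
These span different periods and groups, so the two trends combine.
Ga > Be: the two effects oppose for this pair; the down-group effect wins (124 vs 102 pm).
K > Ga: both are in period 4; the period trend gives K the larger value.
For reference (pm): Be 102, K 196, Ga 124.
So from largest to smallest: K > Ga > Be.

K, Ga, Be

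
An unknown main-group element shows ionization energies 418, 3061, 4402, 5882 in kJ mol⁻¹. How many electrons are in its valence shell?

1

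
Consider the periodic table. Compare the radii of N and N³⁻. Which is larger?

N³⁻

Forming N³⁻ adds 3 electrons to N. More electron–electron repulsion in the same shell, with unchanged nuclear charge, lets the cloud expand.
An anion is larger than its parent atom: N³⁻ > N.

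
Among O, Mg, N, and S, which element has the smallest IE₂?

Mg

The second ionization energy removes an electron from the +1 ion. For each element: O⁺ still has 5 valence electrons; Mg⁺ still has 1 valence electron; N⁺ still has 4 valence electrons; S⁺ still has 5 valence electrons.
All are still removing valence electrons, so compare the +1 ions as you would atoms: IE_2 generally rises across a period (higher Z_eff) and falls down a group (larger shell), subject to the usual subshell exceptions.
Valence configurations: O⁺ [He]2s²2p³, Mg⁺ [Ne]3s¹, N⁺ [He]2s²2p², S⁺ [Ne]3s²3p³.
Approximate IE_2 values (kJ/mol): O 3388, Mg 1451, N 2856, S 2252.
Hence IE_2: Mg < S < N < O.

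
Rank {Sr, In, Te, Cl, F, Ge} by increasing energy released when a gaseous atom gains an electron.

Atoms with high Z_eff and room in the valence shell (especially the halogens) have the most exothermic electron affinities.
Here both period and group differ, so the two effects have to be weighed against each other.
In > Sr: both are in period 5; the period trend gives In the larger value.
Ge > In: relative to In, both the across-period and down-group shifts push Ge's electron affinity up.
Te > Ge: the two effects oppose for this pair; the across-period effect wins (190 vs 119 kJ/mol).
F > Te: both effects reinforce here, so F is clearly the higher of the two.
Cl > F: this pair runs against the simple trend — see the exception note.
Note the exception: Cl has a higher electron affinity than F, contrary to the simple trend — F's small 2p subshell makes the incoming electron feel strong e⁻–e⁻ repulsion, so Cl actually releases more energy on gaining an electron.
Tabulated electron affinity (kJ/mol): F 328, Cl 349, Ge 119, Sr 5, In 29, Te 190.
So from lowest to highest: Sr < In < Ge < Te < F < Cl.

Sr < In < Ge < Te < F < Cl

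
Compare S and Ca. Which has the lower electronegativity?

EN rises left→right (higher Z_eff, smaller atoms) and falls top→bottom (larger, more shielded atoms).
These span different periods and groups, so the two trends combine.
S > Ca: relative to Ca, both the across-period and down-group shifts push S's electronegativity up.
Tabulated electronegativity (Pauling): S 2.58, Ca 1.00.
So Ca has the lower electronegativity (Ca < S).

Ca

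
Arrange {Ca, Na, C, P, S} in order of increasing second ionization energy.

Ca, P, S, C, Na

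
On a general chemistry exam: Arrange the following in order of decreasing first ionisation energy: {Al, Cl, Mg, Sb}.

Cl > Sb > Mg > Al

Mg is in period 3, group 2; Al is in period 3, group 13; Cl is in period 3, group 17; Sb is in period 5, group 15.
Removing the outermost electron gets harder across a period and easier down a group.
Here both period and group differ, so the two effects have to be weighed against each other.
Mg > Al: this pair runs against the simple trend — see the exception note.
Sb > Mg: period and group pull opposite ways; the across-period shift dominates (831 vs 738 kJ/mol).
Cl > Sb: relative to Sb, both the across-period and down-group shifts push Cl's first ionization energy up.
Note the exception: Mg has a higher first ionization energy than Al, contrary to the simple trend — Al's single 3p electron is easier to remove than one from Mg's filled 3s².
Tabulated first ionization energy (kJ/mol): Mg 738, Al 578, Cl 1251, Sb 831.
So from highest to lowest: Cl > Sb > Mg > Al.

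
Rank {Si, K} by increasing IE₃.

Si, K

The third ionization energy removes an electron from the +2 ion. For each element: Si²⁺ still has 2 valence electrons; K²⁺ is already 1 electron into the core.
Core electrons are held far more tightly than valence electrons, so K tops the IE_3 order.
The numbers (kJ/mol): Si 3232, K 4420.
Putting it together, IE_3: Si < K.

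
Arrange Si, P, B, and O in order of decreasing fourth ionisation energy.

The fourth ionization energy removes an electron from the +3 ion. For each element: Si³⁺ still has 1 valence electron; P³⁺ still has 2 valence electrons; B³⁺ is the bare [He] core; O³⁺ still has 3 valence electrons.
Pulling an electron out of a noble-gas core costs far more than removing a remaining valence electron, so B sits at the high end of IE_4.
Valence configurations: Si³⁺ [Ne]3s¹, P³⁺ [Ne]3s², O³⁺ [He]2s²2p¹.
Tabulated IE_4 (kJ/mol): Si 4356, P 4964, B 25026, O 7469.
So the fourth ionization energies run Si < P < O < B.

B > O > P > Si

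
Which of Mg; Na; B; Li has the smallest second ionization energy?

Mg

IE_2 is the cost of taking one more electron from the +1 cation: Mg⁺ still has 1 valence electron; Na⁺ is the bare [Ne] core; B⁺ still has 2 valence electrons; Li⁺ is the bare [He] core.
Pulling an electron out of a noble-gas core costs far more than removing a remaining valence electron, so Na and Li sit at the high end of IE_2.
Valence configurations: Mg⁺ [Ne]3s¹, B⁺ [He]2s².
Approximate IE_2 values (kJ/mol): Mg 1451, Na 4562, B 2427, Li 7298.
Hence IE_2: Mg < B < Na < Li.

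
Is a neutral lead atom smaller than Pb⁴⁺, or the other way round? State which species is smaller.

Forming Pb⁴⁺ removes 4 electrons from Pb. Fewer electrons for the same nuclear charge means less shielding and a higher Z_eff on the remaining electrons.
A cation is smaller than its parent atom: Pb⁴⁺ < Pb.

Pb⁴⁺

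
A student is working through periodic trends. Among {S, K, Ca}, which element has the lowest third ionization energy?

S

After 2 electrons have been removed, what remains? S²⁺ still has 4 valence electrons; K²⁺ is already 1 electron into the core; Ca²⁺ is the bare [Ar] core.
Pulling an electron out of a noble-gas core costs far more than removing a remaining valence electron, so K and Ca sit at the high end of IE_3.
Tabulated IE_3 (kJ/mol): S 3357, K 4420, Ca 4912.
Overall IE_3 order: S < K < Ca.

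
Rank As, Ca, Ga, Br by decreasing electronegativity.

Ca is in period 4, group 2; Ga is in period 4, group 13; As is in period 4, group 15; Br is in period 4, group 17.
Atoms toward the upper right of the periodic table pull bonding electrons most strongly.
All lie in period 4, so electronegativity increases left to right.
So from highest to lowest: Br > As > Ga > Ca.

Br, As, Ga, Ca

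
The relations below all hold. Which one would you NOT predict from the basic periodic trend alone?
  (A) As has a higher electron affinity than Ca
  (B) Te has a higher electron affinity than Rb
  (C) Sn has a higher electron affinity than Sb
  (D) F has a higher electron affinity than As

(C)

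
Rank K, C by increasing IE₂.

C, K

Consider each +1 ion: K⁺ is the bare [Ar] core; C⁺ still has 3 valence electrons.
Pulling an electron out of a noble-gas core costs far more than removing a remaining valence electron, so K sits at the high end of IE_2.
Approximate IE_2 values (kJ/mol): K 3052, C 2353.
So the second ionization energies run C < K.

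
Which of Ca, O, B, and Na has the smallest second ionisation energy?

Ca

IE_2 is the cost of taking one more electron from the +1 cation: Ca⁺ still has 1 valence electron; O⁺ still has 5 valence electrons; B⁺ still has 2 valence electrons; Na⁺ is the bare [Ne] core.
Breaking into a closed-shell core is much more expensive than removing a leftover valence electron — Na has the largest IE_2 here.
Valence configurations: Ca⁺ [Ar]4s¹, O⁺ [He]2s²2p³, B⁺ [He]2s².
Approximate IE_2 values (kJ/mol): Ca 1145, O 3388, B 2427, Na 4562.
Overall IE_2 order: Ca < B < O < Na.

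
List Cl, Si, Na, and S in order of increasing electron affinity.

Electron affinity generally becomes more exothermic across a period toward the halogens and less exothermic down a group.
All lie in period 3, so electron affinity increases left to right.
So from lowest to highest: Na < Si < S < Cl.

Na < Si < S < Cl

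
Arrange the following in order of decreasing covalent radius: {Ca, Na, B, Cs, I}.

Cs, Ca, Na, I, B

B is in period 2, group 13; Na is in period 3, group 1; Ca is in period 4, group 2; I is in period 5, group 17; Cs is in period 6, group 1.
Atomic radius shrinks across a period as nuclear charge pulls the same shell inward, and grows down a group as new shells are added.
These span different periods and groups, so the two trends combine.
I > B: period and group pull opposite ways; the down-group shift dominates (133 vs 85 pm).
Na > I: the two effects oppose for this pair; the across-period effect wins (155 vs 133 pm).
Ca > Na: the two effects oppose for this pair; the down-group effect wins (171 vs 155 pm).
Cs > Ca: both effects reinforce here, so Cs is clearly the larger of the two.
Tabulated atomic radius (pm): B 85, Na 155, Ca 171, I 133, Cs 232.
So from largest to smallest: Cs > Ca > Na > I > B.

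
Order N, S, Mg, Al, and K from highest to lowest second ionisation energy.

After 1 electron has been removed, what remains? N⁺ still has 4 valence electrons; S⁺ still has 5 valence electrons; Mg⁺ still has 1 valence electron; Al⁺ still has 2 valence electrons; K⁺ is the bare [Ar] core.
Breaking into a closed-shell core is much more expensive than removing a leftover valence electron — K has the largest IE_2 here.
Valence configurations: N⁺ [He]2s²2p², S⁺ [Ne]3s²3p³, Mg⁺ [Ne]3s¹, Al⁺ [Ne]3s².
Approximate IE_2 values (kJ/mol): N 2856, S 2252, Mg 1451, Al 1817, K 3052.
Hence IE_2: Mg < Al < S < N < K.

K > N > S > Al > Mg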